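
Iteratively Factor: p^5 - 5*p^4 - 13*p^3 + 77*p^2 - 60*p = (p - 1)*(p^4 - 4*p^3 - 17*p^2 + 60*p) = (p - 1)*(p + 4)*(p^3 - 8*p^2 + 15*p) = (p - 5)*(p - 1)*(p + 4)*(p^2 - 3*p) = (p - 5)*(p - 3)*(p - 1)*(p + 4)*(p)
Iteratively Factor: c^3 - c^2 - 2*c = (c + 1)*(c^2 - 2*c) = (c - 2)*(c + 1)*(c)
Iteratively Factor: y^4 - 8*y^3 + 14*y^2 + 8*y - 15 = (y - 3)*(y^3 - 5*y^2 - y + 5) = (y - 3)*(y + 1)*(y^2 - 6*y + 5) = (y - 3)*(y - 1)*(y + 1)*(y - 5)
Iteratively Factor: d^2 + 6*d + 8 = (d + 2)*(d + 4)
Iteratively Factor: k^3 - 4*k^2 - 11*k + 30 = (k + 3)*(k^2 - 7*k + 10) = (k - 2)*(k + 3)*(k - 5)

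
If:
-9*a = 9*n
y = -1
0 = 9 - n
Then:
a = -9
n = 9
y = -1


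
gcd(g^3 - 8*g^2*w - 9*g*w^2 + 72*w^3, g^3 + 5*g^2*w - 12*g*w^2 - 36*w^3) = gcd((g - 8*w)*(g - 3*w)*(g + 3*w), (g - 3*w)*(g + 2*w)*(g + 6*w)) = -g + 3*w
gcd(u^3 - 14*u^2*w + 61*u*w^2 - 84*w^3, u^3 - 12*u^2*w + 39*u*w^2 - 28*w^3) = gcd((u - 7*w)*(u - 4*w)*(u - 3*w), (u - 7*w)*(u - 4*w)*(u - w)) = u^2 - 11*u*w + 28*w^2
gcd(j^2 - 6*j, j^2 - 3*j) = j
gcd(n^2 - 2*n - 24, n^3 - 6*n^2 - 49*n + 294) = n - 6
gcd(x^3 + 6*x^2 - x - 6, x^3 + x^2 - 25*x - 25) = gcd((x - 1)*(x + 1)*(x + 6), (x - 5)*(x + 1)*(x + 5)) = x + 1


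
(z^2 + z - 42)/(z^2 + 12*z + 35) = (z - 6)/(z + 5)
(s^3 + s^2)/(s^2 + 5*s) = s*(s + 1)/(s + 5)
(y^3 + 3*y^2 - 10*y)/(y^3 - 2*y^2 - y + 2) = y*(y + 5)/(y^2 - 1)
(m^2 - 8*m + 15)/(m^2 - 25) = (m - 3)/(m + 5)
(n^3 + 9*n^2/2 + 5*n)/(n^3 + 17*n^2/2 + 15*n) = (n + 2)/(n + 6)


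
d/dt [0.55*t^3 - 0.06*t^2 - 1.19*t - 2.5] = 1.65*t^2 - 0.12*t - 1.19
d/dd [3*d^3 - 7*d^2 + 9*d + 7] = 9*d^2 - 14*d + 9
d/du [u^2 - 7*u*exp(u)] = -7*u*exp(u) + 2*u - 7*exp(u)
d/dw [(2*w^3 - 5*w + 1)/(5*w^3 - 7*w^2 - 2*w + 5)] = (-14*w^4 + 42*w^3 - 20*w^2 + 14*w - 23)/(25*w^6 - 70*w^5 + 29*w^4 + 78*w^3 - 66*w^2 - 20*w + 25)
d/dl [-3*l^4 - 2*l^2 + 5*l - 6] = -12*l^3 - 4*l + 5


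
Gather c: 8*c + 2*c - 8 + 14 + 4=10*c + 10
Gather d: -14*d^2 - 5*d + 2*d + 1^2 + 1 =-14*d^2 - 3*d + 2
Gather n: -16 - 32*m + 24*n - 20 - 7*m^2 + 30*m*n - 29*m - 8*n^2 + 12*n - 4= -7*m^2 - 61*m - 8*n^2 + n*(30*m + 36) - 40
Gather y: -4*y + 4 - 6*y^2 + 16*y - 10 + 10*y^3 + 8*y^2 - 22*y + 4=10*y^3 + 2*y^2 - 10*y - 2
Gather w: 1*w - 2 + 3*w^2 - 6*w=3*w^2 - 5*w - 2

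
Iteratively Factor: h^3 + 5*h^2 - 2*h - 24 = (h + 4)*(h^2 + h - 6) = (h - 2)*(h + 4)*(h + 3)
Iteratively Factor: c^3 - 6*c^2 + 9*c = (c - 3)*(c^2 - 3*c) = c*(c - 3)*(c - 3)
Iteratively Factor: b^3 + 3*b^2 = (b)*(b^2 + 3*b) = b*(b + 3)*(b)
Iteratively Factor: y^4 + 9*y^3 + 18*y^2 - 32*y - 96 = (y - 2)*(y^3 + 11*y^2 + 40*y + 48) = (y - 2)*(y + 4)*(y^2 + 7*y + 12) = (y - 2)*(y + 4)^2*(y + 3)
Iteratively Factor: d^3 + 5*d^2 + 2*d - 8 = (d + 2)*(d^2 + 3*d - 4) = (d + 2)*(d + 4)*(d - 1)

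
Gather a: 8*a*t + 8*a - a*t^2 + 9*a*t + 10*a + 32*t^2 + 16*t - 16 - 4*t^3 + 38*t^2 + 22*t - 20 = a*(-t^2 + 17*t + 18) - 4*t^3 + 70*t^2 + 38*t - 36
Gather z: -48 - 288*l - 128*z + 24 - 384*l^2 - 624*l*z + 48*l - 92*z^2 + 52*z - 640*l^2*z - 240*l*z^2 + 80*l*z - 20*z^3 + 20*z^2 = -384*l^2 - 240*l - 20*z^3 + z^2*(-240*l - 72) + z*(-640*l^2 - 544*l - 76) - 24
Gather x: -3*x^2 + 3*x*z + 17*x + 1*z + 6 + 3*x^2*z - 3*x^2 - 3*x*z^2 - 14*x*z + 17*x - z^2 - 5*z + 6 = x^2*(3*z - 6) + x*(-3*z^2 - 11*z + 34) - z^2 - 4*z + 12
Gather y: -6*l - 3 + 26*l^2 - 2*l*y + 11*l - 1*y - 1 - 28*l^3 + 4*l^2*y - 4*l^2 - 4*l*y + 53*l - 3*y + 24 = -28*l^3 + 22*l^2 + 58*l + y*(4*l^2 - 6*l - 4) + 20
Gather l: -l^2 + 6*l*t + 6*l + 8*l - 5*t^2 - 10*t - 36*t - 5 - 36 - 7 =-l^2 + l*(6*t + 14) - 5*t^2 - 46*t - 48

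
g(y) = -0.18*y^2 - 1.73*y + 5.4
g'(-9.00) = 1.51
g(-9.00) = 6.39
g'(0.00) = -1.73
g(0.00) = 5.40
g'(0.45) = -1.89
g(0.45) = 4.59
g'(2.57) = -2.66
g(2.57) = -0.23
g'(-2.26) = -0.92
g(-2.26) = 8.39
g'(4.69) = -3.42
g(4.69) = -6.67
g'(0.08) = -1.76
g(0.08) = 5.26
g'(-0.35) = -1.60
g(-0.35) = 5.98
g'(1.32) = -2.21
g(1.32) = 2.80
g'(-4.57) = -0.08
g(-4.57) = 9.55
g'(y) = -0.36*y - 1.73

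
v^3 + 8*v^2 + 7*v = v*(v + 1)*(v + 7)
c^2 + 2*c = c*(c + 2)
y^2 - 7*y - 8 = (y - 8)*(y + 1)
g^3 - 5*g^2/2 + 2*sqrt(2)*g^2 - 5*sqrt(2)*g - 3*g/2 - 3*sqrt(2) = (g - 3)*(g + 1/2)*(g + 2*sqrt(2))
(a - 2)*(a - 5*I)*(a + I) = a^3 - 2*a^2 - 4*I*a^2 + 5*a + 8*I*a - 10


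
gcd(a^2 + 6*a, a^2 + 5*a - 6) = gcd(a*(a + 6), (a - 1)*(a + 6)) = a + 6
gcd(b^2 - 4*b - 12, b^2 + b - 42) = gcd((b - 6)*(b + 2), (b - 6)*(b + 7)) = b - 6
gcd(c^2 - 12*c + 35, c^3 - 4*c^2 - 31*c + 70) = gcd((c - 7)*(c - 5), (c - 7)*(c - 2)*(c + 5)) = c - 7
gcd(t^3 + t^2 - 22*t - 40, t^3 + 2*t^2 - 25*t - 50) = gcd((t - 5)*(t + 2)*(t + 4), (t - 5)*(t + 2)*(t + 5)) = t^2 - 3*t - 10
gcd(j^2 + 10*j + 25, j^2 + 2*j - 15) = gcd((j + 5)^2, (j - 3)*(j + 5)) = j + 5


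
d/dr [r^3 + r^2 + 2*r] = 3*r^2 + 2*r + 2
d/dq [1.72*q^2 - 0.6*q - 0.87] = 3.44*q - 0.6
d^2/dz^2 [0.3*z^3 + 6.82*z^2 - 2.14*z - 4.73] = 1.8*z + 13.64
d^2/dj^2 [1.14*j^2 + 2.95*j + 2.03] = 2.28000000000000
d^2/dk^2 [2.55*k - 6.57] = 0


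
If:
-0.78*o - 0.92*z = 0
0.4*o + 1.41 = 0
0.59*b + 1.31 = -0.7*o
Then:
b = 1.96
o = -3.52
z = 2.99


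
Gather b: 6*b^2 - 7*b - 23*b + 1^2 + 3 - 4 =6*b^2 - 30*b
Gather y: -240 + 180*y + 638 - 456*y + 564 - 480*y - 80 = 882 - 756*y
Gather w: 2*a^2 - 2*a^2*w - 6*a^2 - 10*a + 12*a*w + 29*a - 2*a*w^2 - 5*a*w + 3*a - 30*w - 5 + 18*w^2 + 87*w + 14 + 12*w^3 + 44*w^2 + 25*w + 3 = -4*a^2 + 22*a + 12*w^3 + w^2*(62 - 2*a) + w*(-2*a^2 + 7*a + 82) + 12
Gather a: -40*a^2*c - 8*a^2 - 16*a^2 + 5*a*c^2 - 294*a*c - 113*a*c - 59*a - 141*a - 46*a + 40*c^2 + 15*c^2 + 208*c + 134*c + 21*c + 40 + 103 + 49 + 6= a^2*(-40*c - 24) + a*(5*c^2 - 407*c - 246) + 55*c^2 + 363*c + 198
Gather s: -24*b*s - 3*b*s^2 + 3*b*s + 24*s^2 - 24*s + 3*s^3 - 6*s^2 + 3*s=3*s^3 + s^2*(18 - 3*b) + s*(-21*b - 21)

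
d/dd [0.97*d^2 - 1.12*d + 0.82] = 1.94*d - 1.12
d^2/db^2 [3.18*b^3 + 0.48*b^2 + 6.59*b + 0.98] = 19.08*b + 0.96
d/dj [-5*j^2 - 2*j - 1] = -10*j - 2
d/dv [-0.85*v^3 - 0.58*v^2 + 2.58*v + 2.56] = -2.55*v^2 - 1.16*v + 2.58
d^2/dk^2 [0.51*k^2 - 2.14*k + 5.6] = 1.02000000000000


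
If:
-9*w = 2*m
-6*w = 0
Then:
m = 0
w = 0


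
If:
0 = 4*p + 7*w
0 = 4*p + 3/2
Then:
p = -3/8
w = 3/14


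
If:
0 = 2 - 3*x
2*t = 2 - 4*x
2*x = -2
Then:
No Solution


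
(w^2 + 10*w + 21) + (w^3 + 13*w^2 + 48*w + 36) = w^3 + 14*w^2 + 58*w + 57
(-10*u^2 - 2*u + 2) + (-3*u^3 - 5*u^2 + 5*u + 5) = -3*u^3 - 15*u^2 + 3*u + 7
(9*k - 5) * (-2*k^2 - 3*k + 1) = -18*k^3 - 17*k^2 + 24*k - 5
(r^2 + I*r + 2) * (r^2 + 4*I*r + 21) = r^4 + 5*I*r^3 + 19*r^2 + 29*I*r + 42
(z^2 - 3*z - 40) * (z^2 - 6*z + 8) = z^4 - 9*z^3 - 14*z^2 + 216*z - 320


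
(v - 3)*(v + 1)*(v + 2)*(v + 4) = v^4 + 4*v^3 - 7*v^2 - 34*v - 24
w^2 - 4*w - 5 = (w - 5)*(w + 1)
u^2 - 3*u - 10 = (u - 5)*(u + 2)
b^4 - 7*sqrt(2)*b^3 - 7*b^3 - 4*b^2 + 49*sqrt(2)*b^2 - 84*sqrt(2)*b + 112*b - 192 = (b - 4)*(b - 3)*(b - 8*sqrt(2))*(b + sqrt(2))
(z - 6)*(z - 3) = z^2 - 9*z + 18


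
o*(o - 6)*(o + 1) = o^3 - 5*o^2 - 6*o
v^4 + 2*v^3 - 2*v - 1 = (v - 1)*(v + 1)^3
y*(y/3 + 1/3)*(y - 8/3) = y^3/3 - 5*y^2/9 - 8*y/9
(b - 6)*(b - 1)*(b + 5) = b^3 - 2*b^2 - 29*b + 30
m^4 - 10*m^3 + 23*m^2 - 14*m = m*(m - 7)*(m - 2)*(m - 1)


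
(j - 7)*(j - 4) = j^2 - 11*j + 28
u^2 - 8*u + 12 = (u - 6)*(u - 2)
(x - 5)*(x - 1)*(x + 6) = x^3 - 31*x + 30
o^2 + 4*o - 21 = (o - 3)*(o + 7)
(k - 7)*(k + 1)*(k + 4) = k^3 - 2*k^2 - 31*k - 28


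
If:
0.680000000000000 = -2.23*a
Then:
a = -0.30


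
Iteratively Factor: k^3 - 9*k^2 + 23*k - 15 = (k - 1)*(k^2 - 8*k + 15) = (k - 5)*(k - 1)*(k - 3)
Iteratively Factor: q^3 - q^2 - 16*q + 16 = (q + 4)*(q^2 - 5*q + 4) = (q - 4)*(q + 4)*(q - 1)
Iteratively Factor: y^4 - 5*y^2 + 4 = (y + 2)*(y^3 - 2*y^2 - y + 2) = (y + 1)*(y + 2)*(y^2 - 3*y + 2) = (y - 2)*(y + 1)*(y + 2)*(y - 1)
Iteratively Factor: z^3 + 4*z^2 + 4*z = (z)*(z^2 + 4*z + 4) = z*(z + 2)*(z + 2)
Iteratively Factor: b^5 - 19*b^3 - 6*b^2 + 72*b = (b + 3)*(b^4 - 3*b^3 - 10*b^2 + 24*b) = (b - 2)*(b + 3)*(b^3 - b^2 - 12*b) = (b - 4)*(b - 2)*(b + 3)*(b^2 + 3*b) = (b - 4)*(b - 2)*(b + 3)^2*(b)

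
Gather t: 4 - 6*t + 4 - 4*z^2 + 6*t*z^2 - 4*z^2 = t*(6*z^2 - 6) - 8*z^2 + 8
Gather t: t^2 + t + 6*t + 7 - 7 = t^2 + 7*t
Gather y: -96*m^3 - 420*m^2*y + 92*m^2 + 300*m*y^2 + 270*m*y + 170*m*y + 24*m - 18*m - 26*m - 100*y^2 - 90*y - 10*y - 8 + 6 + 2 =-96*m^3 + 92*m^2 - 20*m + y^2*(300*m - 100) + y*(-420*m^2 + 440*m - 100)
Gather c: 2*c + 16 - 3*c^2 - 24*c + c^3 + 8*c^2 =c^3 + 5*c^2 - 22*c + 16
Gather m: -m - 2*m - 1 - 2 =-3*m - 3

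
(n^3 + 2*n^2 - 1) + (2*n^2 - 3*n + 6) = n^3 + 4*n^2 - 3*n + 5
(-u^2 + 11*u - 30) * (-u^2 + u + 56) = u^4 - 12*u^3 - 15*u^2 + 586*u - 1680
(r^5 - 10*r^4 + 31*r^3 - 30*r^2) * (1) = r^5 - 10*r^4 + 31*r^3 - 30*r^2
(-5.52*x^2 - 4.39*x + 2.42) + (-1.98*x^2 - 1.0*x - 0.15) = -7.5*x^2 - 5.39*x + 2.27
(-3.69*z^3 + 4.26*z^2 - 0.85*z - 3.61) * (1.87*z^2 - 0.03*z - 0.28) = -6.9003*z^5 + 8.0769*z^4 - 0.6841*z^3 - 7.918*z^2 + 0.3463*z + 1.0108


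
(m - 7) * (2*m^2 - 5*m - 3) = 2*m^3 - 19*m^2 + 32*m + 21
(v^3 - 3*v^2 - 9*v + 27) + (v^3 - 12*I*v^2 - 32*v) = 2*v^3 - 3*v^2 - 12*I*v^2 - 41*v + 27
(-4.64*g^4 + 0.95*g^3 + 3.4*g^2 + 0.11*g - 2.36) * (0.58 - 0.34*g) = 1.5776*g^5 - 3.0142*g^4 - 0.605*g^3 + 1.9346*g^2 + 0.8662*g - 1.3688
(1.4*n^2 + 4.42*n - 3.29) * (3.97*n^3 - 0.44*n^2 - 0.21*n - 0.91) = 5.558*n^5 + 16.9314*n^4 - 15.3001*n^3 - 0.7546*n^2 - 3.3313*n + 2.9939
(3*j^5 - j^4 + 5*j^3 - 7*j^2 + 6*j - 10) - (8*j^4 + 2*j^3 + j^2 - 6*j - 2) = 3*j^5 - 9*j^4 + 3*j^3 - 8*j^2 + 12*j - 8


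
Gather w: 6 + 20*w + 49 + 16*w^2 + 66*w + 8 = 16*w^2 + 86*w + 63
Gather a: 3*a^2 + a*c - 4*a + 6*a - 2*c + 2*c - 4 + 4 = 3*a^2 + a*(c + 2)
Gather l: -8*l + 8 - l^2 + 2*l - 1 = -l^2 - 6*l + 7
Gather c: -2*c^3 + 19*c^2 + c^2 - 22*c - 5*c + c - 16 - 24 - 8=-2*c^3 + 20*c^2 - 26*c - 48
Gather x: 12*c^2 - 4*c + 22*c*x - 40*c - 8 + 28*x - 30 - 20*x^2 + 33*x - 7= 12*c^2 - 44*c - 20*x^2 + x*(22*c + 61) - 45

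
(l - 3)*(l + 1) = l^2 - 2*l - 3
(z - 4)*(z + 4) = z^2 - 16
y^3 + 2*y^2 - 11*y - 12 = (y - 3)*(y + 1)*(y + 4)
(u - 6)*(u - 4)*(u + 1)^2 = u^4 - 8*u^3 + 5*u^2 + 38*u + 24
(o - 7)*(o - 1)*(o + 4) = o^3 - 4*o^2 - 25*o + 28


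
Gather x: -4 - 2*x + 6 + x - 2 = -x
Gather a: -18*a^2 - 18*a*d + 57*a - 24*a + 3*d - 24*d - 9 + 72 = -18*a^2 + a*(33 - 18*d) - 21*d + 63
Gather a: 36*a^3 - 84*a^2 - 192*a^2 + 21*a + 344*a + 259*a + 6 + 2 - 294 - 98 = 36*a^3 - 276*a^2 + 624*a - 384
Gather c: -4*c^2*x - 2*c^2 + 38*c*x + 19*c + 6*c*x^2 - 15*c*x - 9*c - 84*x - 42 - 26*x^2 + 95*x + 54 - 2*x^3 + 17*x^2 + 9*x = c^2*(-4*x - 2) + c*(6*x^2 + 23*x + 10) - 2*x^3 - 9*x^2 + 20*x + 12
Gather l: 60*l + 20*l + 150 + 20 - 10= 80*l + 160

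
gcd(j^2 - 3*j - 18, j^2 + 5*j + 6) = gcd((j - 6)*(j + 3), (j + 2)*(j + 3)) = j + 3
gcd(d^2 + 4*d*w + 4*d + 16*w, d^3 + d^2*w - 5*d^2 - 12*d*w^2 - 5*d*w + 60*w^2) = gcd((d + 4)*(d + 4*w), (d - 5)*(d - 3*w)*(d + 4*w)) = d + 4*w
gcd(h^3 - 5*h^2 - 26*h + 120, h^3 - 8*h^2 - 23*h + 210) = h^2 - h - 30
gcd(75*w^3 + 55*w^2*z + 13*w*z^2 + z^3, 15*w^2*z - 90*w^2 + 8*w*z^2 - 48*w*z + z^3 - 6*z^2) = 15*w^2 + 8*w*z + z^2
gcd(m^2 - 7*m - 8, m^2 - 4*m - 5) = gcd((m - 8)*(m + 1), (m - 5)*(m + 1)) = m + 1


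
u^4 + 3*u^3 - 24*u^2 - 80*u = u*(u - 5)*(u + 4)^2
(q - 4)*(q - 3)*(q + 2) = q^3 - 5*q^2 - 2*q + 24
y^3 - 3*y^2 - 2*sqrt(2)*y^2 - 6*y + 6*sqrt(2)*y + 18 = (y - 3)*(y - 3*sqrt(2))*(y + sqrt(2))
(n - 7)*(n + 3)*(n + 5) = n^3 + n^2 - 41*n - 105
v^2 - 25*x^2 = (v - 5*x)*(v + 5*x)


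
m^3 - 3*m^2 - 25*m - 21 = (m - 7)*(m + 1)*(m + 3)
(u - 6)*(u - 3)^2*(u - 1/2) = u^4 - 25*u^3/2 + 51*u^2 - 153*u/2 + 27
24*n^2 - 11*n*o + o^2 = (-8*n + o)*(-3*n + o)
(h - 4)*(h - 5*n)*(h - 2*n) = h^3 - 7*h^2*n - 4*h^2 + 10*h*n^2 + 28*h*n - 40*n^2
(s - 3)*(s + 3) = s^2 - 9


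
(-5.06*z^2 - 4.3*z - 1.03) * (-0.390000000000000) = 1.9734*z^2 + 1.677*z + 0.4017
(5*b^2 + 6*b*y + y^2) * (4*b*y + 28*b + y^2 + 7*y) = 20*b^3*y + 140*b^3 + 29*b^2*y^2 + 203*b^2*y + 10*b*y^3 + 70*b*y^2 + y^4 + 7*y^3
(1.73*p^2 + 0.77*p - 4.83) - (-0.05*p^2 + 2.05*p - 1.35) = 1.78*p^2 - 1.28*p - 3.48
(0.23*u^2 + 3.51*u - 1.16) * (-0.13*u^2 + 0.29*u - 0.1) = -0.0299*u^4 - 0.3896*u^3 + 1.1457*u^2 - 0.6874*u + 0.116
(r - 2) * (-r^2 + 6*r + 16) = -r^3 + 8*r^2 + 4*r - 32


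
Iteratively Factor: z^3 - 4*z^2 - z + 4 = (z + 1)*(z^2 - 5*z + 4) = (z - 4)*(z + 1)*(z - 1)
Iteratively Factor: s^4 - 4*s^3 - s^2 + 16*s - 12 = (s + 2)*(s^3 - 6*s^2 + 11*s - 6) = (s - 1)*(s + 2)*(s^2 - 5*s + 6) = (s - 2)*(s - 1)*(s + 2)*(s - 3)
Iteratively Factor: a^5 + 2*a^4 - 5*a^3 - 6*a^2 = (a)*(a^4 + 2*a^3 - 5*a^2 - 6*a) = a^2*(a^3 + 2*a^2 - 5*a - 6) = a^2*(a + 3)*(a^2 - a - 2) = a^2*(a + 1)*(a + 3)*(a - 2)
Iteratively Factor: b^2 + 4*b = (b)*(b + 4)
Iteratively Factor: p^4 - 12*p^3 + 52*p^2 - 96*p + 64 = (p - 2)*(p^3 - 10*p^2 + 32*p - 32) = (p - 4)*(p - 2)*(p^2 - 6*p + 8) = (p - 4)*(p - 2)^2*(p - 4)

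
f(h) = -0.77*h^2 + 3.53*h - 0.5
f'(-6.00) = 12.77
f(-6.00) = -49.40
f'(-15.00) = 26.63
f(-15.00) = -226.70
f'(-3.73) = 9.27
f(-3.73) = -24.38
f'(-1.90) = 6.46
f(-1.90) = -9.99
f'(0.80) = 2.30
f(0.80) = 1.83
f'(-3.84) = 9.44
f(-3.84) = -25.41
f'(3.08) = -1.21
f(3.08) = 3.07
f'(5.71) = -5.26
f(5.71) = -5.45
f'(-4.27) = 10.11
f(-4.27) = -29.61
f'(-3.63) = 9.12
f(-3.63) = -23.46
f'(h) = 3.53 - 1.54*h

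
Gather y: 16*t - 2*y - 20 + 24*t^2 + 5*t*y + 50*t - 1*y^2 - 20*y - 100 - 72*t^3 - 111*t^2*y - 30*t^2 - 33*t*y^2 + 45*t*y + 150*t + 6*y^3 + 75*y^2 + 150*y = -72*t^3 - 6*t^2 + 216*t + 6*y^3 + y^2*(74 - 33*t) + y*(-111*t^2 + 50*t + 128) - 120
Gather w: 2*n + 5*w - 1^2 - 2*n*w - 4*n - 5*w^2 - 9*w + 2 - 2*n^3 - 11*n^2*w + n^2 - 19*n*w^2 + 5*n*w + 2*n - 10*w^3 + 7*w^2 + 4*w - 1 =-2*n^3 + n^2 - 10*w^3 + w^2*(2 - 19*n) + w*(-11*n^2 + 3*n)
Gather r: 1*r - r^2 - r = -r^2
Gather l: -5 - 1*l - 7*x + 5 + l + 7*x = 0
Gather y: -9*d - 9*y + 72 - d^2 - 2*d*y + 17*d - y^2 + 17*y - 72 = -d^2 + 8*d - y^2 + y*(8 - 2*d)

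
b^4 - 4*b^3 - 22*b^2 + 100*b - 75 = (b - 5)*(b - 3)*(b - 1)*(b + 5)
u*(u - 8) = u^2 - 8*u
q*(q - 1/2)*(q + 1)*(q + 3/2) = q^4 + 2*q^3 + q^2/4 - 3*q/4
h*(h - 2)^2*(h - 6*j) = h^4 - 6*h^3*j - 4*h^3 + 24*h^2*j + 4*h^2 - 24*h*j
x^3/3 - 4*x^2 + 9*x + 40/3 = (x/3 + 1/3)*(x - 8)*(x - 5)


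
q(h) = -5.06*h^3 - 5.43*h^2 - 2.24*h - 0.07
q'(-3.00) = -106.28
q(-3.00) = 94.40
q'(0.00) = -2.24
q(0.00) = -0.07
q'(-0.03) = -1.93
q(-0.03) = -0.01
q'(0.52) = -11.99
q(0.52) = -3.41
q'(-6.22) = -521.98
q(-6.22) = 1021.43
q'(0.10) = -3.48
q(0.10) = -0.35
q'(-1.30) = -13.78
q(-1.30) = 4.78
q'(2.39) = -114.91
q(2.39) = -105.52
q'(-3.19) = -122.07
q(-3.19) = 116.08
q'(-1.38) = -16.16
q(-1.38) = 5.98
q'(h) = -15.18*h^2 - 10.86*h - 2.24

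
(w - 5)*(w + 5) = w^2 - 25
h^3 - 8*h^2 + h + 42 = (h - 7)*(h - 3)*(h + 2)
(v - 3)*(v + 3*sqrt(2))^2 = v^3 - 3*v^2 + 6*sqrt(2)*v^2 - 18*sqrt(2)*v + 18*v - 54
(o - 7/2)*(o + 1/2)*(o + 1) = o^3 - 2*o^2 - 19*o/4 - 7/4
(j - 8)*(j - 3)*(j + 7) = j^3 - 4*j^2 - 53*j + 168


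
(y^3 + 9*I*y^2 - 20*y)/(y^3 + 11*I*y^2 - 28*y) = (y + 5*I)/(y + 7*I)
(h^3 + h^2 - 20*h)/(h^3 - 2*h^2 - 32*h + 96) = h*(h + 5)/(h^2 + 2*h - 24)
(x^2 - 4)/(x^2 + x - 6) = (x + 2)/(x + 3)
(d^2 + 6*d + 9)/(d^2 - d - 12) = (d + 3)/(d - 4)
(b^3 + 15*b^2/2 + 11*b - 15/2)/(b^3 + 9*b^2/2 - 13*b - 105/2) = (2*b - 1)/(2*b - 7)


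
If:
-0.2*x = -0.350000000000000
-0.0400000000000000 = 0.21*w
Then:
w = -0.19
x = 1.75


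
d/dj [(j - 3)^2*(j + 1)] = (j - 3)*(3*j - 1)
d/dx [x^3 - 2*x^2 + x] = 3*x^2 - 4*x + 1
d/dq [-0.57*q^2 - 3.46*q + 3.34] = -1.14*q - 3.46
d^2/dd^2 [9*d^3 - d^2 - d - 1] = 54*d - 2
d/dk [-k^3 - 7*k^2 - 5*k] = -3*k^2 - 14*k - 5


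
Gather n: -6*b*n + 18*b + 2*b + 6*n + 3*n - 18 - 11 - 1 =20*b + n*(9 - 6*b) - 30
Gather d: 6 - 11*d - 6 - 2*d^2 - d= -2*d^2 - 12*d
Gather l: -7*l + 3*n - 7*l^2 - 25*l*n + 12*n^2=-7*l^2 + l*(-25*n - 7) + 12*n^2 + 3*n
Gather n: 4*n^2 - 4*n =4*n^2 - 4*n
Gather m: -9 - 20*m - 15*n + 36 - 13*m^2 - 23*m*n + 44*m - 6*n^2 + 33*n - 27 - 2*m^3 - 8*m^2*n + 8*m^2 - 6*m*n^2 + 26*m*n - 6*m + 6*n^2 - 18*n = -2*m^3 + m^2*(-8*n - 5) + m*(-6*n^2 + 3*n + 18)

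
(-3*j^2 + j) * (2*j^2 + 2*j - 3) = -6*j^4 - 4*j^3 + 11*j^2 - 3*j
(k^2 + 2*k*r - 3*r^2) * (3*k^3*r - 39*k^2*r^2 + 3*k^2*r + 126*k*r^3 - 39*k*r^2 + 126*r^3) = 3*k^5*r - 33*k^4*r^2 + 3*k^4*r + 39*k^3*r^3 - 33*k^3*r^2 + 369*k^2*r^4 + 39*k^2*r^3 - 378*k*r^5 + 369*k*r^4 - 378*r^5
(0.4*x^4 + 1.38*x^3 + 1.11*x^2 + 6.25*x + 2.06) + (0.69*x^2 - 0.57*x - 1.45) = 0.4*x^4 + 1.38*x^3 + 1.8*x^2 + 5.68*x + 0.61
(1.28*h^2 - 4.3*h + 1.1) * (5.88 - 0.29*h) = -0.3712*h^3 + 8.7734*h^2 - 25.603*h + 6.468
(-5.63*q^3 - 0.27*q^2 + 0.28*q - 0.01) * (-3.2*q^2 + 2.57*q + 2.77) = 18.016*q^5 - 13.6051*q^4 - 17.185*q^3 + 0.00370000000000001*q^2 + 0.7499*q - 0.0277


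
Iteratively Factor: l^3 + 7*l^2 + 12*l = (l + 3)*(l^2 + 4*l) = l*(l + 3)*(l + 4)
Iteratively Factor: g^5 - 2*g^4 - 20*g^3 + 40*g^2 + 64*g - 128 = (g - 2)*(g^4 - 20*g^2 + 64) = (g - 2)*(g + 4)*(g^3 - 4*g^2 - 4*g + 16) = (g - 2)*(g + 2)*(g + 4)*(g^2 - 6*g + 8) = (g - 4)*(g - 2)*(g + 2)*(g + 4)*(g - 2)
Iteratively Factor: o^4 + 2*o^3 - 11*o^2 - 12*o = (o + 1)*(o^3 + o^2 - 12*o) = (o - 3)*(o + 1)*(o^2 + 4*o) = o*(o - 3)*(o + 1)*(o + 4)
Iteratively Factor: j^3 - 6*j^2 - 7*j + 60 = (j + 3)*(j^2 - 9*j + 20) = (j - 5)*(j + 3)*(j - 4)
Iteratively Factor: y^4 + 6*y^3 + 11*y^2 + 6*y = (y + 1)*(y^3 + 5*y^2 + 6*y) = (y + 1)*(y + 2)*(y^2 + 3*y) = (y + 1)*(y + 2)*(y + 3)*(y)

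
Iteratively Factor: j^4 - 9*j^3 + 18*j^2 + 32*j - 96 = (j + 2)*(j^3 - 11*j^2 + 40*j - 48) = (j - 4)*(j + 2)*(j^2 - 7*j + 12) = (j - 4)^2*(j + 2)*(j - 3)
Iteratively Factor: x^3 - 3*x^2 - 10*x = (x - 5)*(x^2 + 2*x) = (x - 5)*(x + 2)*(x)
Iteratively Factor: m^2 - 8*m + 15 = (m - 3)*(m - 5)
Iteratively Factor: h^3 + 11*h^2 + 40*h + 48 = (h + 3)*(h^2 + 8*h + 16) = (h + 3)*(h + 4)*(h + 4)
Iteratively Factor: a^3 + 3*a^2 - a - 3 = (a + 1)*(a^2 + 2*a - 3) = (a - 1)*(a + 1)*(a + 3)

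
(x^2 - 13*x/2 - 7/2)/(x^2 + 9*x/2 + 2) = (x - 7)/(x + 4)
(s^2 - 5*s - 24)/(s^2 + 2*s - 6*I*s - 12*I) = (s^2 - 5*s - 24)/(s^2 + s*(2 - 6*I) - 12*I)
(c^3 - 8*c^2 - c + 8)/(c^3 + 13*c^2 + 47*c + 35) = (c^2 - 9*c + 8)/(c^2 + 12*c + 35)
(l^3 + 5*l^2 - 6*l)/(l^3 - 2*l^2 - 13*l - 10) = l*(-l^2 - 5*l + 6)/(-l^3 + 2*l^2 + 13*l + 10)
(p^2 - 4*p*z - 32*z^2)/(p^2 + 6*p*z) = (p^2 - 4*p*z - 32*z^2)/(p*(p + 6*z))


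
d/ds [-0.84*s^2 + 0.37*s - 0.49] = 0.37 - 1.68*s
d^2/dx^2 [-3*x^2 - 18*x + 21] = -6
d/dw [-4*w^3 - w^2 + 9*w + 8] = -12*w^2 - 2*w + 9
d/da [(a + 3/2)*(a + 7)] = 2*a + 17/2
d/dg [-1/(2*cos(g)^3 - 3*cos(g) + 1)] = -3*sin(g)*cos(2*g)/(2*cos(g)^3 - 3*cos(g) + 1)^2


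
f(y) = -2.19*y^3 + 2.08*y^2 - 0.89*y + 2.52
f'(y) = -6.57*y^2 + 4.16*y - 0.89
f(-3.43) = 118.42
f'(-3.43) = -92.45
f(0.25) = 2.39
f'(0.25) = -0.26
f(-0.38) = 3.28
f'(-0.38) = -3.42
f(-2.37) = 45.47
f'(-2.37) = -47.65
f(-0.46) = 3.58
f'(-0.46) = -4.19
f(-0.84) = 6.03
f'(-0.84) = -9.02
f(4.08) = -115.23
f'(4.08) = -93.28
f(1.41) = -0.74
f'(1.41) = -8.09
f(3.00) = -40.56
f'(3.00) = -47.54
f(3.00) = -40.56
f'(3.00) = -47.54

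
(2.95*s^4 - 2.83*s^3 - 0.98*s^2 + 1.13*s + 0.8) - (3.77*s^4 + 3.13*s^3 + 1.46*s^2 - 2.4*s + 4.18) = -0.82*s^4 - 5.96*s^3 - 2.44*s^2 + 3.53*s - 3.38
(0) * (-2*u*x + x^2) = 0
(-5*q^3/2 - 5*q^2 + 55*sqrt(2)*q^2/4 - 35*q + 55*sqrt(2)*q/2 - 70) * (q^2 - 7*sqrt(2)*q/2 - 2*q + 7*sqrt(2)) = -5*q^5/2 + 45*sqrt(2)*q^4/2 - 485*q^3/4 + 65*sqrt(2)*q^2/2 + 525*q - 490*sqrt(2)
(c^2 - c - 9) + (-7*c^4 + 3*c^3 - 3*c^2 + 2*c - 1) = -7*c^4 + 3*c^3 - 2*c^2 + c - 10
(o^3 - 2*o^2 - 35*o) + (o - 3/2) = o^3 - 2*o^2 - 34*o - 3/2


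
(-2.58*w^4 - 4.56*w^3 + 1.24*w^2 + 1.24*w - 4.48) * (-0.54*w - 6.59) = 1.3932*w^5 + 19.4646*w^4 + 29.3808*w^3 - 8.8412*w^2 - 5.7524*w + 29.5232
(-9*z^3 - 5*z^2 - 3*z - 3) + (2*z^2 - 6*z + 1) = -9*z^3 - 3*z^2 - 9*z - 2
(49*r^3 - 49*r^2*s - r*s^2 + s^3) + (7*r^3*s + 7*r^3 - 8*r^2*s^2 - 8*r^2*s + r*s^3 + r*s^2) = 7*r^3*s + 56*r^3 - 8*r^2*s^2 - 57*r^2*s + r*s^3 + s^3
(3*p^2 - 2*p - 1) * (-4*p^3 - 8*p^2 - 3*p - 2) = -12*p^5 - 16*p^4 + 11*p^3 + 8*p^2 + 7*p + 2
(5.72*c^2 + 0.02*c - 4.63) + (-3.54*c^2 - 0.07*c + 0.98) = 2.18*c^2 - 0.05*c - 3.65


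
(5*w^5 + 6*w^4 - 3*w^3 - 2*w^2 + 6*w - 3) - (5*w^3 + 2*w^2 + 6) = 5*w^5 + 6*w^4 - 8*w^3 - 4*w^2 + 6*w - 9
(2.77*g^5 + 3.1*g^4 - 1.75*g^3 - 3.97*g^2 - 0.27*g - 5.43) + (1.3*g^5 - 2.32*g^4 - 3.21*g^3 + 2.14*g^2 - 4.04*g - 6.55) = 4.07*g^5 + 0.78*g^4 - 4.96*g^3 - 1.83*g^2 - 4.31*g - 11.98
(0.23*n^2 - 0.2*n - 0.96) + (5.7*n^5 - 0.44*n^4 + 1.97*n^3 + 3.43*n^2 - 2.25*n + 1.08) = 5.7*n^5 - 0.44*n^4 + 1.97*n^3 + 3.66*n^2 - 2.45*n + 0.12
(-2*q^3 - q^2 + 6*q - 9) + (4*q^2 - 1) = -2*q^3 + 3*q^2 + 6*q - 10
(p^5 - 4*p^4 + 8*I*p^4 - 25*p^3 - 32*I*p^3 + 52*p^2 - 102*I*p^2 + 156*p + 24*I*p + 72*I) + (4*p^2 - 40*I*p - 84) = p^5 - 4*p^4 + 8*I*p^4 - 25*p^3 - 32*I*p^3 + 56*p^2 - 102*I*p^2 + 156*p - 16*I*p - 84 + 72*I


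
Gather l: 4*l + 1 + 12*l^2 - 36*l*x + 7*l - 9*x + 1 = 12*l^2 + l*(11 - 36*x) - 9*x + 2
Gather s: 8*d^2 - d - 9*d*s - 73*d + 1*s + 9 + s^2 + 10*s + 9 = 8*d^2 - 74*d + s^2 + s*(11 - 9*d) + 18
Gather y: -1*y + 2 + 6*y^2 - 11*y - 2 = 6*y^2 - 12*y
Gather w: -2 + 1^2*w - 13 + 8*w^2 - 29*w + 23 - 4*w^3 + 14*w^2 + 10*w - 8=-4*w^3 + 22*w^2 - 18*w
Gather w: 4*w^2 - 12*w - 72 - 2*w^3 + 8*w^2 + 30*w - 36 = -2*w^3 + 12*w^2 + 18*w - 108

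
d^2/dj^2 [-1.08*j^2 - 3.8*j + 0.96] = -2.16000000000000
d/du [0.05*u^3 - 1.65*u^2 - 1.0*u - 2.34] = 0.15*u^2 - 3.3*u - 1.0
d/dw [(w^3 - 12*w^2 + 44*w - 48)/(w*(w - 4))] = 1 - 12/w^2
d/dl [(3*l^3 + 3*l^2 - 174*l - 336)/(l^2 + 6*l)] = 3*(l^4 + 12*l^3 + 64*l^2 + 224*l + 672)/(l^2*(l^2 + 12*l + 36))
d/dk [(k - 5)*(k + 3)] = 2*k - 2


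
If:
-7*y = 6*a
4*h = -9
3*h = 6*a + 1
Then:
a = -31/24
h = -9/4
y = 31/28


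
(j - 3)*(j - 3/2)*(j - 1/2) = j^3 - 5*j^2 + 27*j/4 - 9/4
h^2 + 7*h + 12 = (h + 3)*(h + 4)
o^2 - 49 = (o - 7)*(o + 7)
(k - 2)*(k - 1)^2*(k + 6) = k^4 + 2*k^3 - 19*k^2 + 28*k - 12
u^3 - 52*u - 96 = (u - 8)*(u + 2)*(u + 6)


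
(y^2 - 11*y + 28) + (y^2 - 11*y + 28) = 2*y^2 - 22*y + 56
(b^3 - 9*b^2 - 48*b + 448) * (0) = 0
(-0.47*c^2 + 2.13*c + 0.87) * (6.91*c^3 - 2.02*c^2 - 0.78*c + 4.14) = -3.2477*c^5 + 15.6677*c^4 + 2.0757*c^3 - 5.3646*c^2 + 8.1396*c + 3.6018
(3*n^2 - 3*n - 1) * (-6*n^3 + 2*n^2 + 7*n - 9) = -18*n^5 + 24*n^4 + 21*n^3 - 50*n^2 + 20*n + 9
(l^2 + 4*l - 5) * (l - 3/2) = l^3 + 5*l^2/2 - 11*l + 15/2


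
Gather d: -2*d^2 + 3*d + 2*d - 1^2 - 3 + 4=-2*d^2 + 5*d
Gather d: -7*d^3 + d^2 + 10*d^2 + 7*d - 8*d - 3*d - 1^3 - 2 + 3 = -7*d^3 + 11*d^2 - 4*d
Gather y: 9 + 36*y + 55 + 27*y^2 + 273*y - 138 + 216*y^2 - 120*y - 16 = 243*y^2 + 189*y - 90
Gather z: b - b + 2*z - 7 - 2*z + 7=0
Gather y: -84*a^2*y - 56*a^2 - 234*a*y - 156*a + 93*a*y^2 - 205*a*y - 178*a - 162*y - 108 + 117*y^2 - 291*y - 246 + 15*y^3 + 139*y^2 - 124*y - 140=-56*a^2 - 334*a + 15*y^3 + y^2*(93*a + 256) + y*(-84*a^2 - 439*a - 577) - 494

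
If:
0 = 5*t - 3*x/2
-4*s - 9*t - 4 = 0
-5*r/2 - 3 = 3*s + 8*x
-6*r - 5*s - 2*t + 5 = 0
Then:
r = 4780/3423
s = -691/1141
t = -200/1141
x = -2000/3423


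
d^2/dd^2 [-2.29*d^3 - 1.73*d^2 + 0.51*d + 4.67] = -13.74*d - 3.46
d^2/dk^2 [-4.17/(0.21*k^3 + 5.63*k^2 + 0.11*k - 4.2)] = ((5.2542*k + 46.9542)*(0.21*k^3 + 5.63*k^2 + 0.11*k - 4.2) - 4.17*(0.63*k^2 + 11.26*k + 0.11)*(1.26*k^2 + 22.52*k + 0.22))/(0.21*k^3 + 5.63*k^2 + 0.11*k - 4.2)^3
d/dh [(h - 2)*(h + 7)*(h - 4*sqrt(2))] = 3*h^2 - 8*sqrt(2)*h + 10*h - 20*sqrt(2) - 14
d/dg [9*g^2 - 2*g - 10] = 18*g - 2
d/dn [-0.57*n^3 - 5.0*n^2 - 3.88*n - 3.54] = -1.71*n^2 - 10.0*n - 3.88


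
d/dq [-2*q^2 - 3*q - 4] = -4*q - 3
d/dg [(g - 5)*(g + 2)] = 2*g - 3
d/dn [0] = 0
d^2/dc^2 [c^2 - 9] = 2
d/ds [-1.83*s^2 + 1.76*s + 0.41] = 1.76 - 3.66*s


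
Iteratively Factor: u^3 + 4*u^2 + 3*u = (u)*(u^2 + 4*u + 3) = u*(u + 3)*(u + 1)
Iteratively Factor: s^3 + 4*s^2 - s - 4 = (s - 1)*(s^2 + 5*s + 4) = (s - 1)*(s + 1)*(s + 4)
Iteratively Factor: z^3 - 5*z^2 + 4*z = (z - 4)*(z^2 - z) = z*(z - 4)*(z - 1)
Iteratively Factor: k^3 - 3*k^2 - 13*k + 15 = (k - 5)*(k^2 + 2*k - 3) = (k - 5)*(k + 3)*(k - 1)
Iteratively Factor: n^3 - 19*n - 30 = (n - 5)*(n^2 + 5*n + 6) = (n - 5)*(n + 3)*(n + 2)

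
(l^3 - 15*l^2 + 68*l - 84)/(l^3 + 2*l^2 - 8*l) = (l^2 - 13*l + 42)/(l*(l + 4))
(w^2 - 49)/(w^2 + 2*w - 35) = (w - 7)/(w - 5)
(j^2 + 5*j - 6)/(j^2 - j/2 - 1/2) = 2*(j + 6)/(2*j + 1)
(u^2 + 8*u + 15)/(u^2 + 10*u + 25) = (u + 3)/(u + 5)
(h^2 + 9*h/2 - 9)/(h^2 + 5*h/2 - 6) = (h + 6)/(h + 4)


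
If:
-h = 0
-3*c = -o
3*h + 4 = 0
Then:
No Solution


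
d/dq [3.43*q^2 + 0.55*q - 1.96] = 6.86*q + 0.55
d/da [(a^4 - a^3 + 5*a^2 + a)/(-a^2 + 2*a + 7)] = (-2*a^5 + 7*a^4 + 24*a^3 - 10*a^2 + 70*a + 7)/(a^4 - 4*a^3 - 10*a^2 + 28*a + 49)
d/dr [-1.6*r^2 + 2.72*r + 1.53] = 2.72 - 3.2*r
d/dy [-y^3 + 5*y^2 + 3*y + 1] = -3*y^2 + 10*y + 3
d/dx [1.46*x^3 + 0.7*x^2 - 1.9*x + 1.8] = 4.38*x^2 + 1.4*x - 1.9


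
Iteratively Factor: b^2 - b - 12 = (b - 4)*(b + 3)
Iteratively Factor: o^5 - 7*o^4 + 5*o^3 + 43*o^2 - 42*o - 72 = (o - 4)*(o^4 - 3*o^3 - 7*o^2 + 15*o + 18) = (o - 4)*(o + 1)*(o^3 - 4*o^2 - 3*o + 18) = (o - 4)*(o + 1)*(o + 2)*(o^2 - 6*o + 9) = (o - 4)*(o - 3)*(o + 1)*(o + 2)*(o - 3)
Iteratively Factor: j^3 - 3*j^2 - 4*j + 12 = (j - 2)*(j^2 - j - 6) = (j - 3)*(j - 2)*(j + 2)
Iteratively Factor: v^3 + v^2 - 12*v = (v - 3)*(v^2 + 4*v) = v*(v - 3)*(v + 4)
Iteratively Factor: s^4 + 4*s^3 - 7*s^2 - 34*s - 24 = (s + 2)*(s^3 + 2*s^2 - 11*s - 12) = (s + 2)*(s + 4)*(s^2 - 2*s - 3) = (s - 3)*(s + 2)*(s + 4)*(s + 1)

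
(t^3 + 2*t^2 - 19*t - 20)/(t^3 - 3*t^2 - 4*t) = (t + 5)/t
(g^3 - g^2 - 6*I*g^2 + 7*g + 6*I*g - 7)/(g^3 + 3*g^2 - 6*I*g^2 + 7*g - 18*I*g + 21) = (g - 1)/(g + 3)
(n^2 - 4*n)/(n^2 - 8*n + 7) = n*(n - 4)/(n^2 - 8*n + 7)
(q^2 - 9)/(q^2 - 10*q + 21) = (q + 3)/(q - 7)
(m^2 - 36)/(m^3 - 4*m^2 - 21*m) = (36 - m^2)/(m*(-m^2 + 4*m + 21))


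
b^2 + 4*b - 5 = (b - 1)*(b + 5)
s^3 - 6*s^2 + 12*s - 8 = (s - 2)^3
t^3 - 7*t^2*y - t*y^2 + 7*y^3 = (t - 7*y)*(t - y)*(t + y)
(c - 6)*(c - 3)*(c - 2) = c^3 - 11*c^2 + 36*c - 36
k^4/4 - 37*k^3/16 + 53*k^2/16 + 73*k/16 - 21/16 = (k/4 + 1/4)*(k - 7)*(k - 3)*(k - 1/4)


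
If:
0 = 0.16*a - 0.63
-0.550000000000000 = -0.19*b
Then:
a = 3.94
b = 2.89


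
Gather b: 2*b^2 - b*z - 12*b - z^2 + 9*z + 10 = 2*b^2 + b*(-z - 12) - z^2 + 9*z + 10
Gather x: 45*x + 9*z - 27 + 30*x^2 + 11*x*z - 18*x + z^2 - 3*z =30*x^2 + x*(11*z + 27) + z^2 + 6*z - 27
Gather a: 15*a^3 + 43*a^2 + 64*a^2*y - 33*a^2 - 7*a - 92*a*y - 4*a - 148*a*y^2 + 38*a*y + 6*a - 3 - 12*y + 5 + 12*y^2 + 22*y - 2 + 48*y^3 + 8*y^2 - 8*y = 15*a^3 + a^2*(64*y + 10) + a*(-148*y^2 - 54*y - 5) + 48*y^3 + 20*y^2 + 2*y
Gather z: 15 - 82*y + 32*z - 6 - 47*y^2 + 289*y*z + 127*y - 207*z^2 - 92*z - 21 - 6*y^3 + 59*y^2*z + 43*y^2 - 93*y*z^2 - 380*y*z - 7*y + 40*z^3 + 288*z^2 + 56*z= -6*y^3 - 4*y^2 + 38*y + 40*z^3 + z^2*(81 - 93*y) + z*(59*y^2 - 91*y - 4) - 12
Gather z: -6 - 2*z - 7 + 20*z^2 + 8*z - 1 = 20*z^2 + 6*z - 14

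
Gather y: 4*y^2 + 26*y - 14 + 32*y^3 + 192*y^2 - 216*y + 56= 32*y^3 + 196*y^2 - 190*y + 42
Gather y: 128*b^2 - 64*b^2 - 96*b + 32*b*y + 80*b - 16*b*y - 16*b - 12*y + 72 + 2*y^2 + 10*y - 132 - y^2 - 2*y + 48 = 64*b^2 - 32*b + y^2 + y*(16*b - 4) - 12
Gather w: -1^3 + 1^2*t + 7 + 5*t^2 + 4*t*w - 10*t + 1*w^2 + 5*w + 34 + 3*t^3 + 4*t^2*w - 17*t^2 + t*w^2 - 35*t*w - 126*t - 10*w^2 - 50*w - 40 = 3*t^3 - 12*t^2 - 135*t + w^2*(t - 9) + w*(4*t^2 - 31*t - 45)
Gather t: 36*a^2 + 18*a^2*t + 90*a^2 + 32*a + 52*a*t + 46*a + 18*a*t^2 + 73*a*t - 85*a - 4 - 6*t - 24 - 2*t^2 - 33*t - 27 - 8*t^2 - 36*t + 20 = 126*a^2 - 7*a + t^2*(18*a - 10) + t*(18*a^2 + 125*a - 75) - 35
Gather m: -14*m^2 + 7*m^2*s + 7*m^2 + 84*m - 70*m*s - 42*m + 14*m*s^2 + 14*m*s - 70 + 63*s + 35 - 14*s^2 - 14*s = m^2*(7*s - 7) + m*(14*s^2 - 56*s + 42) - 14*s^2 + 49*s - 35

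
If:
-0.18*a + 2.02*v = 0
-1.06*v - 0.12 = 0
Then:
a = -1.27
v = -0.11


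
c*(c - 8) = c^2 - 8*c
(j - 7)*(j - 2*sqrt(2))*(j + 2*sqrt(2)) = j^3 - 7*j^2 - 8*j + 56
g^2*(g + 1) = g^3 + g^2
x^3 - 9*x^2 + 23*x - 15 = (x - 5)*(x - 3)*(x - 1)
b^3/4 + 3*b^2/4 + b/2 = b*(b/4 + 1/2)*(b + 1)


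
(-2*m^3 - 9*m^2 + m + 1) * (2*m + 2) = -4*m^4 - 22*m^3 - 16*m^2 + 4*m + 2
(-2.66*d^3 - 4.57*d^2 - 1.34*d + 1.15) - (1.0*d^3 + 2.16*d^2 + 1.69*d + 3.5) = -3.66*d^3 - 6.73*d^2 - 3.03*d - 2.35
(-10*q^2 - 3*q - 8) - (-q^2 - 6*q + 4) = -9*q^2 + 3*q - 12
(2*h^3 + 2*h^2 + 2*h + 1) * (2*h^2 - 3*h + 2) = 4*h^5 - 2*h^4 + 2*h^3 + h + 2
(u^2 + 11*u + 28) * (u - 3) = u^3 + 8*u^2 - 5*u - 84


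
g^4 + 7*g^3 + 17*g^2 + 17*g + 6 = (g + 1)^2*(g + 2)*(g + 3)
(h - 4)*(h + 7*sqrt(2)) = h^2 - 4*h + 7*sqrt(2)*h - 28*sqrt(2)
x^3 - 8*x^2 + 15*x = x*(x - 5)*(x - 3)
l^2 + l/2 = l*(l + 1/2)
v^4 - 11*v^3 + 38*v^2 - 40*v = v*(v - 5)*(v - 4)*(v - 2)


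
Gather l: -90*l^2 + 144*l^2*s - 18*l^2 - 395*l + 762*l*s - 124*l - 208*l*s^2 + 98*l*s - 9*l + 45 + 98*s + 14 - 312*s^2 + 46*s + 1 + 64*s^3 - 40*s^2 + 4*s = l^2*(144*s - 108) + l*(-208*s^2 + 860*s - 528) + 64*s^3 - 352*s^2 + 148*s + 60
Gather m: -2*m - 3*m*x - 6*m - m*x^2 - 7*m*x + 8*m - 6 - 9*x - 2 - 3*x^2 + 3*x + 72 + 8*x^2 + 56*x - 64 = m*(-x^2 - 10*x) + 5*x^2 + 50*x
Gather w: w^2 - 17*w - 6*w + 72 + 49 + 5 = w^2 - 23*w + 126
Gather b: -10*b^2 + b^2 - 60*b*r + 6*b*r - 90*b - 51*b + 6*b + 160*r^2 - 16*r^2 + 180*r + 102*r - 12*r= -9*b^2 + b*(-54*r - 135) + 144*r^2 + 270*r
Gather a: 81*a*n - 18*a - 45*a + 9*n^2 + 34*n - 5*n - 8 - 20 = a*(81*n - 63) + 9*n^2 + 29*n - 28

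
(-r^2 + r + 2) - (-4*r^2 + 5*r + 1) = 3*r^2 - 4*r + 1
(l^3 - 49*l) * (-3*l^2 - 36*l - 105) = -3*l^5 - 36*l^4 + 42*l^3 + 1764*l^2 + 5145*l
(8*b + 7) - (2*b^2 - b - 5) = -2*b^2 + 9*b + 12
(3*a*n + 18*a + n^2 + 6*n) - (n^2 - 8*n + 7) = 3*a*n + 18*a + 14*n - 7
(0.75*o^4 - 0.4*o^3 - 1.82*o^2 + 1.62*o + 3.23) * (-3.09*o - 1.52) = -2.3175*o^5 + 0.0959999999999999*o^4 + 6.2318*o^3 - 2.2394*o^2 - 12.4431*o - 4.9096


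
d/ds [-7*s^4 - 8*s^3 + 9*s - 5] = -28*s^3 - 24*s^2 + 9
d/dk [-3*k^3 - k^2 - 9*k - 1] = -9*k^2 - 2*k - 9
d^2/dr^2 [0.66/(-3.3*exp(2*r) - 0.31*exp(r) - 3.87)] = (-0.66*(6.6*exp(r) + 0.31)*(13.2*exp(r) + 0.62)*exp(r) + (8.712*exp(r) + 0.2046)*(3.3*exp(2*r) + 0.31*exp(r) + 3.87))*exp(r)/(3.3*exp(2*r) + 0.31*exp(r) + 3.87)^3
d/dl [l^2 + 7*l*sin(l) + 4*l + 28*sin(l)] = 7*l*cos(l) + 2*l + 7*sin(l) + 28*cos(l) + 4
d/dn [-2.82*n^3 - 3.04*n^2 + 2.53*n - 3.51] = -8.46*n^2 - 6.08*n + 2.53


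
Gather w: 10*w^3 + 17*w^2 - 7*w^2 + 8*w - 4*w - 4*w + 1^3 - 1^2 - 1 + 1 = 10*w^3 + 10*w^2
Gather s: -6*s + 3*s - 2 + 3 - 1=-3*s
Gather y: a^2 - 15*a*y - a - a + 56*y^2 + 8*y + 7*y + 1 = a^2 - 2*a + 56*y^2 + y*(15 - 15*a) + 1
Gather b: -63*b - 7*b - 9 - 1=-70*b - 10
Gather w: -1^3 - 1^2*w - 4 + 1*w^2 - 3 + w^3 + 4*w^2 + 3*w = w^3 + 5*w^2 + 2*w - 8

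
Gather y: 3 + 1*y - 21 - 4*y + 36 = 18 - 3*y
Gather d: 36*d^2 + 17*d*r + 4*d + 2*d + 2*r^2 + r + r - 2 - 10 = 36*d^2 + d*(17*r + 6) + 2*r^2 + 2*r - 12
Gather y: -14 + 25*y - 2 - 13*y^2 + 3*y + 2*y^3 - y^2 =2*y^3 - 14*y^2 + 28*y - 16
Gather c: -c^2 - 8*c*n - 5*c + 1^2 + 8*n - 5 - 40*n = -c^2 + c*(-8*n - 5) - 32*n - 4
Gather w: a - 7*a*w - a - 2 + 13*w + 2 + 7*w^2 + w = 7*w^2 + w*(14 - 7*a)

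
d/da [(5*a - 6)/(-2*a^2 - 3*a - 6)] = 2*(5*a^2 - 12*a - 24)/(4*a^4 + 12*a^3 + 33*a^2 + 36*a + 36)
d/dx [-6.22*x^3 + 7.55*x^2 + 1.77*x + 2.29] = -18.66*x^2 + 15.1*x + 1.77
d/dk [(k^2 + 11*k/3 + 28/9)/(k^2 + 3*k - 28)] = 2*(-3*k^2 - 280*k - 504)/(9*(k^4 + 6*k^3 - 47*k^2 - 168*k + 784))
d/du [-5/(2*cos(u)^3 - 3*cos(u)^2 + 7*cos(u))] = 5*(-6*cos(u)^2 + 6*cos(u) - 7)*sin(u)/((-3*cos(u) + cos(2*u) + 8)^2*cos(u)^2)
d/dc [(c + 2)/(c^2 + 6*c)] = (c*(c + 6) - 2*(c + 2)*(c + 3))/(c^2*(c + 6)^2)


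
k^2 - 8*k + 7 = (k - 7)*(k - 1)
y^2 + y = y*(y + 1)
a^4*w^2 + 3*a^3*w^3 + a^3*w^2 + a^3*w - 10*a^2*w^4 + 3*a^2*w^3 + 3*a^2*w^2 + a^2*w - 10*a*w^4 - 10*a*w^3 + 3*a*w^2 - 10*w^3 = (a - 2*w)*(a + 5*w)*(a*w + 1)*(a*w + w)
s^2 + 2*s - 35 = (s - 5)*(s + 7)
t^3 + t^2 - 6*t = t*(t - 2)*(t + 3)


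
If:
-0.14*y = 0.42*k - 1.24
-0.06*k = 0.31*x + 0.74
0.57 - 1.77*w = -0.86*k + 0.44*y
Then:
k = 2.95238095238095 - 0.333333333333333*y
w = 1.75652407855798 - 0.410546139359699*y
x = 0.0645161290322581*y - 2.95852534562212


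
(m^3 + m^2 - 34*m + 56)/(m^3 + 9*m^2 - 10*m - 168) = (m - 2)/(m + 6)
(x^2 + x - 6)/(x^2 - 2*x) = (x + 3)/x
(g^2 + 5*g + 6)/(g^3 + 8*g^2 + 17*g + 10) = (g + 3)/(g^2 + 6*g + 5)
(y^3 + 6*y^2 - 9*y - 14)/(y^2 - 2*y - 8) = (-y^3 - 6*y^2 + 9*y + 14)/(-y^2 + 2*y + 8)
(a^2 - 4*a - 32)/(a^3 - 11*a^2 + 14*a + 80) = (a + 4)/(a^2 - 3*a - 10)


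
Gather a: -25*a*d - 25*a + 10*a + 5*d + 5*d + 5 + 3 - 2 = a*(-25*d - 15) + 10*d + 6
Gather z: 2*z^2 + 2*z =2*z^2 + 2*z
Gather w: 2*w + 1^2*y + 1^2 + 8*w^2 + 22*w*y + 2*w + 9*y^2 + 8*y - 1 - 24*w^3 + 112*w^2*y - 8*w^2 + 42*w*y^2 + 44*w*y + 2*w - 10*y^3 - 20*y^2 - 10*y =-24*w^3 + 112*w^2*y + w*(42*y^2 + 66*y + 6) - 10*y^3 - 11*y^2 - y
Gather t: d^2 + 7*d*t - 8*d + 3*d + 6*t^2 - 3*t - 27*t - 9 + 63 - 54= d^2 - 5*d + 6*t^2 + t*(7*d - 30)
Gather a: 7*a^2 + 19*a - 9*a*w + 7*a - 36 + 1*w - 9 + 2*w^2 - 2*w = 7*a^2 + a*(26 - 9*w) + 2*w^2 - w - 45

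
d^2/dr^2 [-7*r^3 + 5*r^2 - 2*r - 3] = 10 - 42*r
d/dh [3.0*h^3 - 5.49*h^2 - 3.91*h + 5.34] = 9.0*h^2 - 10.98*h - 3.91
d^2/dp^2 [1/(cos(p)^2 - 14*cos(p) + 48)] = (-8*sin(p)^4 + 12*sin(p)^2 - 1449*cos(p) + 21*cos(3*p) + 588)/(2*(cos(p) - 8)^3*(cos(p) - 6)^3)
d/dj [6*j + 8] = 6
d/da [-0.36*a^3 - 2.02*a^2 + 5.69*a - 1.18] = -1.08*a^2 - 4.04*a + 5.69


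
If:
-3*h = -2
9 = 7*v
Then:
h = 2/3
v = 9/7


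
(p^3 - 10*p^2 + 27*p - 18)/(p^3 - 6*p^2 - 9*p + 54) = (p - 1)/(p + 3)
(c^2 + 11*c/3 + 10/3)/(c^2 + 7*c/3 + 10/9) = 3*(c + 2)/(3*c + 2)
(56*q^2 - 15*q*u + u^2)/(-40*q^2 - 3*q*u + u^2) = (-7*q + u)/(5*q + u)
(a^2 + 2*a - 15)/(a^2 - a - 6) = (a + 5)/(a + 2)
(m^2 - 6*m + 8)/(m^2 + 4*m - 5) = (m^2 - 6*m + 8)/(m^2 + 4*m - 5)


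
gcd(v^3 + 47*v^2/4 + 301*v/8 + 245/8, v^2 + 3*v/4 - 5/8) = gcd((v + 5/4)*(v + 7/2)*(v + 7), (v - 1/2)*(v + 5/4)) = v + 5/4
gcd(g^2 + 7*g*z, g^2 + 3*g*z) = g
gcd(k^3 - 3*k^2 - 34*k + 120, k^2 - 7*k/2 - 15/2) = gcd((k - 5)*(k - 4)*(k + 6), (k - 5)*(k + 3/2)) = k - 5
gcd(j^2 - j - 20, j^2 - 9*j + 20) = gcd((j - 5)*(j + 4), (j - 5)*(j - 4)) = j - 5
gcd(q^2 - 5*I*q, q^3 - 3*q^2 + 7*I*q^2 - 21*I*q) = q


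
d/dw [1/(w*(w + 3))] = (-2*w - 3)/(w^2*(w^2 + 6*w + 9))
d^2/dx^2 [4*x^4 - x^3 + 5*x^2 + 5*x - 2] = 48*x^2 - 6*x + 10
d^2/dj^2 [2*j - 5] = 0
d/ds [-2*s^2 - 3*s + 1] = -4*s - 3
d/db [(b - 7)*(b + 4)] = 2*b - 3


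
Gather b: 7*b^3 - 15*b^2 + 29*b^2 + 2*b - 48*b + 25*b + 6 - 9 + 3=7*b^3 + 14*b^2 - 21*b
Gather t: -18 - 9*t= -9*t - 18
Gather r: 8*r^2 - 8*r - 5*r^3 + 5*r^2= -5*r^3 + 13*r^2 - 8*r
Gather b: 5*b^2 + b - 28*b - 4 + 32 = 5*b^2 - 27*b + 28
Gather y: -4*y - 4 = -4*y - 4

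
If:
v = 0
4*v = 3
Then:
No Solution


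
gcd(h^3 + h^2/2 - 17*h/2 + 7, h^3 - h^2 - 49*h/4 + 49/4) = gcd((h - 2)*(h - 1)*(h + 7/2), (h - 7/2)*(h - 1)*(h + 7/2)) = h^2 + 5*h/2 - 7/2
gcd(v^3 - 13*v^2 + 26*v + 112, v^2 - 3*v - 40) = v - 8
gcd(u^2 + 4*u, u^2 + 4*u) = u^2 + 4*u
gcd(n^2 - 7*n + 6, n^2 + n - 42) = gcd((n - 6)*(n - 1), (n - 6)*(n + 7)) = n - 6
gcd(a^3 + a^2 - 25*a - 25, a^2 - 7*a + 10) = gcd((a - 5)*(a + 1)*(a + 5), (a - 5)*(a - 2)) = a - 5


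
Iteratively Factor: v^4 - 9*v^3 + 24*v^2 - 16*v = (v - 1)*(v^3 - 8*v^2 + 16*v) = (v - 4)*(v - 1)*(v^2 - 4*v) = (v - 4)^2*(v - 1)*(v)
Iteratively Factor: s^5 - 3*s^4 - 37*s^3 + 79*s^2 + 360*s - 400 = (s - 5)*(s^4 + 2*s^3 - 27*s^2 - 56*s + 80) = (s - 5)*(s + 4)*(s^3 - 2*s^2 - 19*s + 20) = (s - 5)^2*(s + 4)*(s^2 + 3*s - 4) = (s - 5)^2*(s - 1)*(s + 4)*(s + 4)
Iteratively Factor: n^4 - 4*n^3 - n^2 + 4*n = (n)*(n^3 - 4*n^2 - n + 4) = n*(n + 1)*(n^2 - 5*n + 4) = n*(n - 1)*(n + 1)*(n - 4)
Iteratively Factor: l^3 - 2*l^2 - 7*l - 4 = (l + 1)*(l^2 - 3*l - 4) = (l + 1)^2*(l - 4)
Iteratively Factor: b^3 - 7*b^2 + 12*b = (b - 4)*(b^2 - 3*b) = b*(b - 4)*(b - 3)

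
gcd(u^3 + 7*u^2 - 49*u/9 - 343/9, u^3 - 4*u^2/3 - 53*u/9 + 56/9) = u + 7/3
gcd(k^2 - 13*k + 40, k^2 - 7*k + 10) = k - 5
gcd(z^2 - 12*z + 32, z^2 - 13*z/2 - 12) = z - 8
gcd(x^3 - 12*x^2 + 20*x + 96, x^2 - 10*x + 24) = x - 6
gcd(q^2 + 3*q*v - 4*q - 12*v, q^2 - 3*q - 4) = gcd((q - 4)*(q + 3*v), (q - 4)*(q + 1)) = q - 4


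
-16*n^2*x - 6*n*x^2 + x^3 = x*(-8*n + x)*(2*n + x)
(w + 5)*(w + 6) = w^2 + 11*w + 30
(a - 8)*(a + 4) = a^2 - 4*a - 32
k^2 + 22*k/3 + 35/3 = (k + 7/3)*(k + 5)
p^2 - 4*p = p*(p - 4)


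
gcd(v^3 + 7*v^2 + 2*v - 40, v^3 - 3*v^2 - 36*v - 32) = v + 4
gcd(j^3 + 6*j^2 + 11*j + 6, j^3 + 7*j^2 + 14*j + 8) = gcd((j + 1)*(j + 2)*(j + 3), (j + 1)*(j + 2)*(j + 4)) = j^2 + 3*j + 2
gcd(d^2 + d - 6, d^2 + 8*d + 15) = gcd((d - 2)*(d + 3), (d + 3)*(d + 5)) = d + 3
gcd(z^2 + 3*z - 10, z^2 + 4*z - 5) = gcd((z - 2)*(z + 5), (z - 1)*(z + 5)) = z + 5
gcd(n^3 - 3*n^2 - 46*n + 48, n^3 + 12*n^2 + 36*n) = n + 6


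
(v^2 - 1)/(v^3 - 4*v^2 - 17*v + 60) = (v^2 - 1)/(v^3 - 4*v^2 - 17*v + 60)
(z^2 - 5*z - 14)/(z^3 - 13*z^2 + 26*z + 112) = 1/(z - 8)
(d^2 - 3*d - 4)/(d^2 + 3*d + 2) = (d - 4)/(d + 2)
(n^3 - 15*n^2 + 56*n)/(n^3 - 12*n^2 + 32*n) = (n - 7)/(n - 4)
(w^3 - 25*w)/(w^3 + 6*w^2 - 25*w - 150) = w/(w + 6)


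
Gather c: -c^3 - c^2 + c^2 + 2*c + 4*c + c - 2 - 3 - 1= -c^3 + 7*c - 6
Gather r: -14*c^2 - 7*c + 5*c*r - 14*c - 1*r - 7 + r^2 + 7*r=-14*c^2 - 21*c + r^2 + r*(5*c + 6) - 7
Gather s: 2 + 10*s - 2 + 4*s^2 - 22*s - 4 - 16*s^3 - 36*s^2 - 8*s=-16*s^3 - 32*s^2 - 20*s - 4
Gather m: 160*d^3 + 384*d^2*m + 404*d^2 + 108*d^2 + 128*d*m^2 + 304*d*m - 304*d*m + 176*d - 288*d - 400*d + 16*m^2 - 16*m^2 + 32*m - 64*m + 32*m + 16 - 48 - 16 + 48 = 160*d^3 + 384*d^2*m + 512*d^2 + 128*d*m^2 - 512*d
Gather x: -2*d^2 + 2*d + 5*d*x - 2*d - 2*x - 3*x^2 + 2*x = -2*d^2 + 5*d*x - 3*x^2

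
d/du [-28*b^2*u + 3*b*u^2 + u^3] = -28*b^2 + 6*b*u + 3*u^2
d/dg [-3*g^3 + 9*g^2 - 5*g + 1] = -9*g^2 + 18*g - 5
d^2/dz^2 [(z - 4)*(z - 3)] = 2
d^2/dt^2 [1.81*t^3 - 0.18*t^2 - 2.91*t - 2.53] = 10.86*t - 0.36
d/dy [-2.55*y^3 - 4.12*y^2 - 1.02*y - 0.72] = -7.65*y^2 - 8.24*y - 1.02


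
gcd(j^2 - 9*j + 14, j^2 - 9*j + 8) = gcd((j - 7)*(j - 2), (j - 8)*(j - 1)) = 1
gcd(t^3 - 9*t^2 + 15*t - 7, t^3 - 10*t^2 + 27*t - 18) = t - 1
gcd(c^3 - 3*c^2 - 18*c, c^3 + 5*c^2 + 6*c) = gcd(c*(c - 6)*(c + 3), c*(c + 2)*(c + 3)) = c^2 + 3*c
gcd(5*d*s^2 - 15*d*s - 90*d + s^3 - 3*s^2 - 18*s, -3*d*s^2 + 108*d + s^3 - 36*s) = s - 6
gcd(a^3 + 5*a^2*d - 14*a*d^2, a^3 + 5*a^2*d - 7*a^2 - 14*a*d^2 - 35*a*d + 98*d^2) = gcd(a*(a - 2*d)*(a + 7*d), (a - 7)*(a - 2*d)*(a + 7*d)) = a^2 + 5*a*d - 14*d^2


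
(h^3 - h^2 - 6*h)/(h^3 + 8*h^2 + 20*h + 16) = h*(h - 3)/(h^2 + 6*h + 8)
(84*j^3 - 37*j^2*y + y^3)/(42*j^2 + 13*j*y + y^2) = (12*j^2 - 7*j*y + y^2)/(6*j + y)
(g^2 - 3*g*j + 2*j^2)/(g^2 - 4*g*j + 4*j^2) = (g - j)/(g - 2*j)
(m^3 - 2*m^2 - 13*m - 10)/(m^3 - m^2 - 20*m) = (m^2 + 3*m + 2)/(m*(m + 4))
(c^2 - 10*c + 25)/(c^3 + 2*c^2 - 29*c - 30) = (c - 5)/(c^2 + 7*c + 6)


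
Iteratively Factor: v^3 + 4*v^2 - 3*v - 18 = (v - 2)*(v^2 + 6*v + 9) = (v - 2)*(v + 3)*(v + 3)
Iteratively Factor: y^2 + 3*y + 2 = (y + 2)*(y + 1)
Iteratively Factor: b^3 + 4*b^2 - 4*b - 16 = (b + 4)*(b^2 - 4) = (b + 2)*(b + 4)*(b - 2)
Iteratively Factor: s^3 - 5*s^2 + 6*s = (s)*(s^2 - 5*s + 6) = s*(s - 3)*(s - 2)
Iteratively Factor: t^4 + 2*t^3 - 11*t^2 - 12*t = (t + 1)*(t^3 + t^2 - 12*t) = t*(t + 1)*(t^2 + t - 12) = t*(t + 1)*(t + 4)*(t - 3)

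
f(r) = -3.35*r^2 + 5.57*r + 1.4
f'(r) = 5.57 - 6.7*r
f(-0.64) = -3.54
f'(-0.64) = 9.86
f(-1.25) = -10.80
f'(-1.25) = 13.94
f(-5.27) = -120.99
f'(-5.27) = 40.88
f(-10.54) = -429.46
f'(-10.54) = 76.19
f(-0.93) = -6.68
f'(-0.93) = 11.80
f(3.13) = -13.99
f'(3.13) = -15.40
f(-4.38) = -87.26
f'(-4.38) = 34.92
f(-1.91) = -21.46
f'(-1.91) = 18.37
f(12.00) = -414.16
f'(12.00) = -74.83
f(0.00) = 1.40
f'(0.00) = 5.57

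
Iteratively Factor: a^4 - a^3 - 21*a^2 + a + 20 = (a + 1)*(a^3 - 2*a^2 - 19*a + 20) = (a + 1)*(a + 4)*(a^2 - 6*a + 5) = (a - 1)*(a + 1)*(a + 4)*(a - 5)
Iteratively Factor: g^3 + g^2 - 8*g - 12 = (g - 3)*(g^2 + 4*g + 4) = (g - 3)*(g + 2)*(g + 2)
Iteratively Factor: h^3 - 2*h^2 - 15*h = (h + 3)*(h^2 - 5*h) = h*(h + 3)*(h - 5)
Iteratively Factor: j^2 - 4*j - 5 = (j + 1)*(j - 5)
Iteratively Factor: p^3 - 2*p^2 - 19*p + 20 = (p - 1)*(p^2 - p - 20) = (p - 1)*(p + 4)*(p - 5)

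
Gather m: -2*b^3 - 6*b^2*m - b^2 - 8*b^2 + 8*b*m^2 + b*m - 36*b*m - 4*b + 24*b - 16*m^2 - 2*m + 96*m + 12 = -2*b^3 - 9*b^2 + 20*b + m^2*(8*b - 16) + m*(-6*b^2 - 35*b + 94) + 12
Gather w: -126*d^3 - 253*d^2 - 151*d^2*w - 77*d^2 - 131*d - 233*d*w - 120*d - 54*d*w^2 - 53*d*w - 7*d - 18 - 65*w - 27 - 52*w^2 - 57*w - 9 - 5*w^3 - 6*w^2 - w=-126*d^3 - 330*d^2 - 258*d - 5*w^3 + w^2*(-54*d - 58) + w*(-151*d^2 - 286*d - 123) - 54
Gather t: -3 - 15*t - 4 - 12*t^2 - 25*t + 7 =-12*t^2 - 40*t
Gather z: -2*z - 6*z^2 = -6*z^2 - 2*z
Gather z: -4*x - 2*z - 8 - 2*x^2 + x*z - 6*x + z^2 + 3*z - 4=-2*x^2 - 10*x + z^2 + z*(x + 1) - 12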